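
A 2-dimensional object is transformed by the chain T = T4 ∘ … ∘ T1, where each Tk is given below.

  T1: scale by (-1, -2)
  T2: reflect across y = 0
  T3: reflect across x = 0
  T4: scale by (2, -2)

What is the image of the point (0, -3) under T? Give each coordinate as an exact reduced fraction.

T1 scale by (-1, -2): (0, -3) → (0, 6)
T2 reflect across y = 0: (0, 6) → (0, -6)
T3 reflect across x = 0: (0, -6) → (0, -6)
T4 scale by (2, -2): (0, -6) → (0, 12)

T(p) = (0, 12)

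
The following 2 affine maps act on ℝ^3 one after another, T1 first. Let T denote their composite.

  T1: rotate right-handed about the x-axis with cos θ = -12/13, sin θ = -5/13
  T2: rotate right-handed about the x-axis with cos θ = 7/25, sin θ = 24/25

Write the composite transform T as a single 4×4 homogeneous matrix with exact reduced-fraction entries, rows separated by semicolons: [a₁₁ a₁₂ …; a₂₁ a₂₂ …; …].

T = [1 0 0 0; 0 36/325 323/325 0; 0 -323/325 36/325 0; 0 0 0 1]

T1 = [1 0 0 0; 0 -12/13 5/13 0; 0 -5/13 -12/13 0; 0 0 0 1]
T2·T1 = [1 0 0 0; 0 36/325 323/325 0; 0 -323/325 36/325 0; 0 0 0 1]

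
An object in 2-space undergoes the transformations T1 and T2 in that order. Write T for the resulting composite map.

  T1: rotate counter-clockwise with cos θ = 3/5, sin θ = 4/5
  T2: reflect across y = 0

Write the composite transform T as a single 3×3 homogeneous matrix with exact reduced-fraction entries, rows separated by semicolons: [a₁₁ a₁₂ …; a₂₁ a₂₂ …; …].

T = [3/5 -4/5 0; -4/5 -3/5 0; 0 0 1]

T1 = [3/5 -4/5 0; 4/5 3/5 0; 0 0 1]
T2·T1 = [3/5 -4/5 0; -4/5 -3/5 0; 0 0 1]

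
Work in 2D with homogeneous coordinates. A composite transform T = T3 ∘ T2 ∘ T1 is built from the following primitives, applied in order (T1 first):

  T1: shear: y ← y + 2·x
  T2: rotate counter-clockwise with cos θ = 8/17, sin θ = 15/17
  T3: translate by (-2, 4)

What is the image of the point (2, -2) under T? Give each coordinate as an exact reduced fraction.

T(p) = (-48/17, 114/17)

T1 shear: y ← y + 2·x: (2, -2) → (2, 2)
T2 rotate counter-clockwise with cos θ = 8/17, sin θ = 15/17: (2, 2) → (-14/17, 46/17)
T3 translate by (-2, 4): (-14/17, 46/17) → (-48/17, 114/17)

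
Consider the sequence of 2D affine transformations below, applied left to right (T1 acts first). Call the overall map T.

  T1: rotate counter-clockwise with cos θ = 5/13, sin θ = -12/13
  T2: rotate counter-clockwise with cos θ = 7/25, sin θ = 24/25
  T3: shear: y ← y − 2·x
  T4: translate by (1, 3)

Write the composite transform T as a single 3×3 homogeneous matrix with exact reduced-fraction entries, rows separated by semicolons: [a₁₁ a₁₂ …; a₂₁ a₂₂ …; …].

T1 = [5/13 12/13 0; -12/13 5/13 0; 0 0 1]
T2·T1 = [323/325 -36/325 0; 36/325 323/325 0; 0 0 1]
T3·…·T1 = [323/325 -36/325 0; -122/65 79/65 0; 0 0 1]
T4·…·T1 = [323/325 -36/325 1; -122/65 79/65 3; 0 0 1]

T = [323/325 -36/325 1; -122/65 79/65 3; 0 0 1]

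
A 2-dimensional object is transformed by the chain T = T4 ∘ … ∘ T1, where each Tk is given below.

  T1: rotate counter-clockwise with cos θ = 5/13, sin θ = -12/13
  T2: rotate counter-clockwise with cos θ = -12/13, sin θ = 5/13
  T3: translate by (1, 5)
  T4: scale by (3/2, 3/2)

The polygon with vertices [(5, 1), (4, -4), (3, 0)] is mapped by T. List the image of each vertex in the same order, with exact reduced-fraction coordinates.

image vertices: (0, 15), (15/2, 27/2), (3/2, 12)

T1 rotate counter-clockwise with cos θ = 5/13, sin θ = -12/13: (5, 1) → (37/13, -55/13); (4, -4) → (-28/13, -68/13); (3, 0) → (15/13, -36/13)
T2 rotate counter-clockwise with cos θ = -12/13, sin θ = 5/13: (37/13, -55/13) → (-1, 5); (-28/13, -68/13) → (4, 4); (15/13, -36/13) → (0, 3)
T3 translate by (1, 5): (-1, 5) → (0, 10); (4, 4) → (5, 9); (0, 3) → (1, 8)
T4 scale by (3/2, 3/2): (0, 10) → (0, 15); (5, 9) → (15/2, 27/2); (1, 8) → (3/2, 12)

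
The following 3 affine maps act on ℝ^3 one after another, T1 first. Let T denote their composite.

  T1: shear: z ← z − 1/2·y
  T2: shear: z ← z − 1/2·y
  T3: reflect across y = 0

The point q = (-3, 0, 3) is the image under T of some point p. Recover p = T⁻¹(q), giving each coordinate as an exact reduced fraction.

T1 = [1 0 0 0; 0 1 0 0; 0 -1/2 1 0; 0 0 0 1]
T2·T1 = [1 0 0 0; 0 1 0 0; 0 -1 1 0; 0 0 0 1]
T3·…·T1 = [1 0 0 0; 0 -1 0 0; 0 -1 1 0; 0 0 0 1]
det M = -1; M⁻¹ = [1 0 0 0; 0 -1 0 0; 0 -1 1 0; 0 0 0 1]
M⁻¹ · (-3, 0, 3)ᵀ = (-3, 0, 3)ᵀ

p = (-3, 0, 3)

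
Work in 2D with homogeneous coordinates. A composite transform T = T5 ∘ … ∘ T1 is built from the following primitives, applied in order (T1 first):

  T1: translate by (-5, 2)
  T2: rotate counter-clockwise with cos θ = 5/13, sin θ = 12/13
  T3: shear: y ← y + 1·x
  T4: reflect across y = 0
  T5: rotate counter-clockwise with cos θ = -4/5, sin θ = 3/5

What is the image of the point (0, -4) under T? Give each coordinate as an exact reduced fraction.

T1 translate by (-5, 2): (0, -4) → (-5, -2)
T2 rotate counter-clockwise with cos θ = 5/13, sin θ = 12/13: (-5, -2) → (-1/13, -70/13)
T3 shear: y ← y + 1·x: (-1/13, -70/13) → (-1/13, -71/13)
T4 reflect across y = 0: (-1/13, -71/13) → (-1/13, 71/13)
T5 rotate counter-clockwise with cos θ = -4/5, sin θ = 3/5: (-1/13, 71/13) → (-209/65, -287/65)

T(p) = (-209/65, -287/65)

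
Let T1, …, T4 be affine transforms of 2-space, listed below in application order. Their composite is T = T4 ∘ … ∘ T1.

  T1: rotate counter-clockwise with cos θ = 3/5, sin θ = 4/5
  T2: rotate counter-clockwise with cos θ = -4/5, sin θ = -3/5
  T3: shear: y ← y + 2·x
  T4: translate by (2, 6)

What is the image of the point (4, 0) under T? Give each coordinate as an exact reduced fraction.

T1 rotate counter-clockwise with cos θ = 3/5, sin θ = 4/5: (4, 0) → (12/5, 16/5)
T2 rotate counter-clockwise with cos θ = -4/5, sin θ = -3/5: (12/5, 16/5) → (0, -4)
T3 shear: y ← y + 2·x: (0, -4) → (0, -4)
T4 translate by (2, 6): (0, -4) → (2, 2)

T(p) = (2, 2)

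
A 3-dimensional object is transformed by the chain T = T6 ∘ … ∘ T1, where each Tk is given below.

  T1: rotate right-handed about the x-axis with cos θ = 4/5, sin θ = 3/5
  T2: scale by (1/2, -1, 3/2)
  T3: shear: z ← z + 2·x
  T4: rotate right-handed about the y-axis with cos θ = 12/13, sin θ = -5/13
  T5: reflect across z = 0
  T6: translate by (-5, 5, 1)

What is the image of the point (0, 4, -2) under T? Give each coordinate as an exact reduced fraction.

T(p) = (-71/13, 3/5, -7/65)

T1 rotate right-handed about the x-axis with cos θ = 4/5, sin θ = 3/5: (0, 4, -2) → (0, 22/5, 4/5)
T2 scale by (1/2, -1, 3/2): (0, 22/5, 4/5) → (0, -22/5, 6/5)
T3 shear: z ← z + 2·x: (0, -22/5, 6/5) → (0, -22/5, 6/5)
T4 rotate right-handed about the y-axis with cos θ = 12/13, sin θ = -5/13: (0, -22/5, 6/5) → (-6/13, -22/5, 72/65)
T5 reflect across z = 0: (-6/13, -22/5, 72/65) → (-6/13, -22/5, -72/65)
T6 translate by (-5, 5, 1): (-6/13, -22/5, -72/65) → (-71/13, 3/5, -7/65)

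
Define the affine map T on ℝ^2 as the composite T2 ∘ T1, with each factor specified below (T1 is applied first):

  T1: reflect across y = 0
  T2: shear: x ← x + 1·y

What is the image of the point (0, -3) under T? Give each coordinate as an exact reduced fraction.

T1 reflect across y = 0: (0, -3) → (0, 3)
T2 shear: x ← x + 1·y: (0, 3) → (3, 3)

T(p) = (3, 3)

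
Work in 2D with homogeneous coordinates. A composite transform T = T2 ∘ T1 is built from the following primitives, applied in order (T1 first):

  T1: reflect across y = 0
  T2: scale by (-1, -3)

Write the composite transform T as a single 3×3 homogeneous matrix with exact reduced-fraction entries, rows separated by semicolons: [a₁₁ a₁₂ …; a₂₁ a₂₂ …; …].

T = [-1 0 0; 0 3 0; 0 0 1]

T1 = [1 0 0; 0 -1 0; 0 0 1]
T2·T1 = [-1 0 0; 0 3 0; 0 0 1]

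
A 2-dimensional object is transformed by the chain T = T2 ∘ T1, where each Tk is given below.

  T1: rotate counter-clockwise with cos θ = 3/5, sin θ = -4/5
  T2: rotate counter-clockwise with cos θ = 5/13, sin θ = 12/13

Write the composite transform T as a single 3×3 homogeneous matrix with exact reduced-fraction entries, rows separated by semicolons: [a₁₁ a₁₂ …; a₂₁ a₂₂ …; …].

T1 = [3/5 4/5 0; -4/5 3/5 0; 0 0 1]
T2·T1 = [63/65 -16/65 0; 16/65 63/65 0; 0 0 1]

T = [63/65 -16/65 0; 16/65 63/65 0; 0 0 1]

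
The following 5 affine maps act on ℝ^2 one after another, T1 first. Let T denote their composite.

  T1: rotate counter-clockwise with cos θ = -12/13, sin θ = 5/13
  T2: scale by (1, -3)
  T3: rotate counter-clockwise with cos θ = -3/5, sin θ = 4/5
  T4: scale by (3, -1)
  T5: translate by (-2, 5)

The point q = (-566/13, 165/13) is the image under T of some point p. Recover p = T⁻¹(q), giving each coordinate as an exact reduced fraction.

p = (-4, 4)

T1 = [-12/13 -5/13 0; 5/13 -12/13 0; 0 0 1]
T2·T1 = [-12/13 -5/13 0; -15/13 36/13 0; 0 0 1]
T3·…·T1 = [96/65 -129/65 0; -3/65 -128/65 0; 0 0 1]
T4·…·T1 = [288/65 -387/65 0; 3/65 128/65 0; 0 0 1]
T5·…·T1 = [288/65 -387/65 -2; 3/65 128/65 5; 0 0 1]
det M = 9; M⁻¹ = [128/585 43/65 -1679/585; -1/195 32/65 -482/195; 0 0 1]
M⁻¹ · (-566/13, 165/13)ᵀ = (-4, 4)ᵀ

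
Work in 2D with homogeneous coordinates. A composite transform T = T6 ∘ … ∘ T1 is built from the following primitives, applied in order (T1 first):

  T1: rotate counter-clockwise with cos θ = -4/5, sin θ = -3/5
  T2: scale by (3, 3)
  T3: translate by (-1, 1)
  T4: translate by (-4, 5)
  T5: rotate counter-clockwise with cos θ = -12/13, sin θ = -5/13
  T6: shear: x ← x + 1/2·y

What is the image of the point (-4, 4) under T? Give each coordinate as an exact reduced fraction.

T(p) = (-1747/130, -511/65)

T1 rotate counter-clockwise with cos θ = -4/5, sin θ = -3/5: (-4, 4) → (28/5, -4/5)
T2 scale by (3, 3): (28/5, -4/5) → (84/5, -12/5)
T3 translate by (-1, 1): (84/5, -12/5) → (79/5, -7/5)
T4 translate by (-4, 5): (79/5, -7/5) → (59/5, 18/5)
T5 rotate counter-clockwise with cos θ = -12/13, sin θ = -5/13: (59/5, 18/5) → (-618/65, -511/65)
T6 shear: x ← x + 1/2·y: (-618/65, -511/65) → (-1747/130, -511/65)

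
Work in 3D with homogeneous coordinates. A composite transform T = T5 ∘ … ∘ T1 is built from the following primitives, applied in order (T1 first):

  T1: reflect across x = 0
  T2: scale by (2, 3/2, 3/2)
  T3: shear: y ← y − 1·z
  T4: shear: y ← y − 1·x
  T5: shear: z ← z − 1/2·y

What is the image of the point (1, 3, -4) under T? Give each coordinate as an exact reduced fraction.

T1 reflect across x = 0: (1, 3, -4) → (-1, 3, -4)
T2 scale by (2, 3/2, 3/2): (-1, 3, -4) → (-2, 9/2, -6)
T3 shear: y ← y − 1·z: (-2, 9/2, -6) → (-2, 21/2, -6)
T4 shear: y ← y − 1·x: (-2, 21/2, -6) → (-2, 25/2, -6)
T5 shear: z ← z − 1/2·y: (-2, 25/2, -6) → (-2, 25/2, -49/4)

T(p) = (-2, 25/2, -49/4)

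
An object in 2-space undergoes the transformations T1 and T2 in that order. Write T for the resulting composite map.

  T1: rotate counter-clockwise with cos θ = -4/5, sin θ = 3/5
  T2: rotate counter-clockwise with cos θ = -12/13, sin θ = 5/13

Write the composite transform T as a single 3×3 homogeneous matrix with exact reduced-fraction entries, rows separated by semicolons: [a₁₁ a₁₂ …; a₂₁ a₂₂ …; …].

T = [33/65 56/65 0; -56/65 33/65 0; 0 0 1]

T1 = [-4/5 -3/5 0; 3/5 -4/5 0; 0 0 1]
T2·T1 = [33/65 56/65 0; -56/65 33/65 0; 0 0 1]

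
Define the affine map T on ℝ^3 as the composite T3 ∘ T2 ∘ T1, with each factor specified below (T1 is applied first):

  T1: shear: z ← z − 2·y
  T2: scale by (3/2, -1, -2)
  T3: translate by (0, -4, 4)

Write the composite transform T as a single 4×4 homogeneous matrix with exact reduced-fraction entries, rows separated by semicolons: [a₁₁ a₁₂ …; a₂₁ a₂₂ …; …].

T = [3/2 0 0 0; 0 -1 0 -4; 0 4 -2 4; 0 0 0 1]

T1 = [1 0 0 0; 0 1 0 0; 0 -2 1 0; 0 0 0 1]
T2·T1 = [3/2 0 0 0; 0 -1 0 0; 0 4 -2 0; 0 0 0 1]
T3·…·T1 = [3/2 0 0 0; 0 -1 0 -4; 0 4 -2 4; 0 0 0 1]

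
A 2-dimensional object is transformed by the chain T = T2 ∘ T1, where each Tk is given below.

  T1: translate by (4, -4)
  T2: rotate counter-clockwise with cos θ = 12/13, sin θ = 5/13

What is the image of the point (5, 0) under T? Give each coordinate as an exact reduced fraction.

T(p) = (128/13, -3/13)

T1 translate by (4, -4): (5, 0) → (9, -4)
T2 rotate counter-clockwise with cos θ = 12/13, sin θ = 5/13: (9, -4) → (128/13, -3/13)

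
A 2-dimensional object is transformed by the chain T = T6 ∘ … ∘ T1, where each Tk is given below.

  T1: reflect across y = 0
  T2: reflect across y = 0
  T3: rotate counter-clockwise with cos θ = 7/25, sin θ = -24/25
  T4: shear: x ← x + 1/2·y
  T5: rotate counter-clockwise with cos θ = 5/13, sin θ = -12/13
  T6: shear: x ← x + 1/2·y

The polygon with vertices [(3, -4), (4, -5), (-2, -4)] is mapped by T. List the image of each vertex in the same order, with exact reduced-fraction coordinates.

image vertices: (-53/13, 40/13), (-134/25, 19/5), (6/5, 4)

T1 reflect across y = 0: (3, -4) → (3, 4); (4, -5) → (4, 5); (-2, -4) → (-2, 4)
T2 reflect across y = 0: (3, 4) → (3, -4); (4, 5) → (4, -5); (-2, 4) → (-2, -4)
T3 rotate counter-clockwise with cos θ = 7/25, sin θ = -24/25: (3, -4) → (-3, -4); (4, -5) → (-92/25, -131/25); (-2, -4) → (-22/5, 4/5)
T4 shear: x ← x + 1/2·y: (-3, -4) → (-5, -4); (-92/25, -131/25) → (-63/10, -131/25); (-22/5, 4/5) → (-4, 4/5)
T5 rotate counter-clockwise with cos θ = 5/13, sin θ = -12/13: (-5, -4) → (-73/13, 40/13); (-63/10, -131/25) → (-363/50, 19/5); (-4, 4/5) → (-4/5, 4)
T6 shear: x ← x + 1/2·y: (-73/13, 40/13) → (-53/13, 40/13); (-363/50, 19/5) → (-134/25, 19/5); (-4/5, 4) → (6/5, 4)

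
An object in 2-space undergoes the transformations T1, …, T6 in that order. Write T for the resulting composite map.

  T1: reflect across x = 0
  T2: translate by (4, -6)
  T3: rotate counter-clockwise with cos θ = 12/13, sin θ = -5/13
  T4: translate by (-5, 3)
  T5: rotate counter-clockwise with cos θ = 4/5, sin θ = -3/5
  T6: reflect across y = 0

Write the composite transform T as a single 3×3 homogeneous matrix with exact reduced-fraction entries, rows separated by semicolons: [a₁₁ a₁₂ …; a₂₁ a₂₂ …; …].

T1 = [-1 0 0; 0 1 0; 0 0 1]
T2·T1 = [-1 0 4; 0 1 -6; 0 0 1]
T3·…·T1 = [-12/13 5/13 18/13; 5/13 12/13 -92/13; 0 0 1]
T4·…·T1 = [-12/13 5/13 -47/13; 5/13 12/13 -53/13; 0 0 1]
T5·…·T1 = [-33/65 56/65 -347/65; 56/65 33/65 -71/65; 0 0 1]
T6·…·T1 = [-33/65 56/65 -347/65; -56/65 -33/65 71/65; 0 0 1]

T = [-33/65 56/65 -347/65; -56/65 -33/65 71/65; 0 0 1]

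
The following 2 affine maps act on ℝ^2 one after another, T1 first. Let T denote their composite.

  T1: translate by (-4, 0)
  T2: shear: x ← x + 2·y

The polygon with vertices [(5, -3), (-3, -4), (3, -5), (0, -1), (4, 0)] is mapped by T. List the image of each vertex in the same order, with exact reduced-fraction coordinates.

image vertices: (-5, -3), (-15, -4), (-11, -5), (-6, -1), (0, 0)

T1 translate by (-4, 0): (5, -3) → (1, -3); (-3, -4) → (-7, -4); (3, -5) → (-1, -5); (0, -1) → (-4, -1); (4, 0) → (0, 0)
T2 shear: x ← x + 2·y: (1, -3) → (-5, -3); (-7, -4) → (-15, -4); (-1, -5) → (-11, -5); (-4, -1) → (-6, -1); (0, 0) → (0, 0)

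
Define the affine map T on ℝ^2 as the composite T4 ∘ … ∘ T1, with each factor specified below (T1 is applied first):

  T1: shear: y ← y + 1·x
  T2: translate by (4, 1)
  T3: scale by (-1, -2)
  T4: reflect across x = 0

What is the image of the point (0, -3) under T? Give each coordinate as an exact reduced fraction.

T1 shear: y ← y + 1·x: (0, -3) → (0, -3)
T2 translate by (4, 1): (0, -3) → (4, -2)
T3 scale by (-1, -2): (4, -2) → (-4, 4)
T4 reflect across x = 0: (-4, 4) → (4, 4)

T(p) = (4, 4)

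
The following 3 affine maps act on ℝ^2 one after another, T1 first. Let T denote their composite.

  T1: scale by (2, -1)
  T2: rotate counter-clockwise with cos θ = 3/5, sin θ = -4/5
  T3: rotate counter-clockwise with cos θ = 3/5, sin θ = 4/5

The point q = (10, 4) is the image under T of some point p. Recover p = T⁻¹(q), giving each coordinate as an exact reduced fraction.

T1 = [2 0 0; 0 -1 0; 0 0 1]
T2·T1 = [6/5 -4/5 0; -8/5 -3/5 0; 0 0 1]
T3·…·T1 = [2 0 0; 0 -1 0; 0 0 1]
det M = -2; M⁻¹ = [1/2 0 0; 0 -1 0; 0 0 1]
M⁻¹ · (10, 4)ᵀ = (5, -4)ᵀ

p = (5, -4)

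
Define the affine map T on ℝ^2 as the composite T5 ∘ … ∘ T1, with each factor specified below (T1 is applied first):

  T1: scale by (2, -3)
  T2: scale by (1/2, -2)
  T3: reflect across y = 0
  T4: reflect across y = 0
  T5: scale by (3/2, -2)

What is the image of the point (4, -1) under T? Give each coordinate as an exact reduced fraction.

T1 scale by (2, -3): (4, -1) → (8, 3)
T2 scale by (1/2, -2): (8, 3) → (4, -6)
T3 reflect across y = 0: (4, -6) → (4, 6)
T4 reflect across y = 0: (4, 6) → (4, -6)
T5 scale by (3/2, -2): (4, -6) → (6, 12)

T(p) = (6, 12)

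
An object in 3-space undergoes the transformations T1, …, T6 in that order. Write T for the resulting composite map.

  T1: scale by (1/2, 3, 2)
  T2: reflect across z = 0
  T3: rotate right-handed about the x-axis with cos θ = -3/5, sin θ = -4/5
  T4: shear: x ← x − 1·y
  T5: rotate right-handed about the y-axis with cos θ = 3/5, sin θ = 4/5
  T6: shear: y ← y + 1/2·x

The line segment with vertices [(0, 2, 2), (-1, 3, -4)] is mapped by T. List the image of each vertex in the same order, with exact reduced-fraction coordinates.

image vertices: (54/25, -143/25, -172/25), (-21/2, -17/4, -6)

T1 scale by (1/2, 3, 2): (0, 2, 2) → (0, 6, 4); (-1, 3, -4) → (-1/2, 9, -8)
T2 reflect across z = 0: (0, 6, 4) → (0, 6, -4); (-1/2, 9, -8) → (-1/2, 9, 8)
T3 rotate right-handed about the x-axis with cos θ = -3/5, sin θ = -4/5: (0, 6, -4) → (0, -34/5, -12/5); (-1/2, 9, 8) → (-1/2, 1, -12)
T4 shear: x ← x − 1·y: (0, -34/5, -12/5) → (34/5, -34/5, -12/5); (-1/2, 1, -12) → (-3/2, 1, -12)
T5 rotate right-handed about the y-axis with cos θ = 3/5, sin θ = 4/5: (34/5, -34/5, -12/5) → (54/25, -34/5, -172/25); (-3/2, 1, -12) → (-21/2, 1, -6)
T6 shear: y ← y + 1/2·x: (54/25, -34/5, -172/25) → (54/25, -143/25, -172/25); (-21/2, 1, -6) → (-21/2, -17/4, -6)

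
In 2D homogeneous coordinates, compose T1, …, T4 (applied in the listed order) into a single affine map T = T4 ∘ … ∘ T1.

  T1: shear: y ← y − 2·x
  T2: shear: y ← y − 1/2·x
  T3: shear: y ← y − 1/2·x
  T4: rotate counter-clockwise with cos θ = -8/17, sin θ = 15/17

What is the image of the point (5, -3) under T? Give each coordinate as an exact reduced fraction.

T(p) = (230/17, 219/17)

T1 shear: y ← y − 2·x: (5, -3) → (5, -13)
T2 shear: y ← y − 1/2·x: (5, -13) → (5, -31/2)
T3 shear: y ← y − 1/2·x: (5, -31/2) → (5, -18)
T4 rotate counter-clockwise with cos θ = -8/17, sin θ = 15/17: (5, -18) → (230/17, 219/17)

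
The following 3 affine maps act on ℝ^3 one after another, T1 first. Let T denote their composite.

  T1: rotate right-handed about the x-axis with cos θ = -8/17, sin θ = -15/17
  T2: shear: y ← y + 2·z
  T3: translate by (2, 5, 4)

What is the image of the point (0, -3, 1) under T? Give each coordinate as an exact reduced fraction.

T(p) = (2, 198/17, 105/17)

T1 rotate right-handed about the x-axis with cos θ = -8/17, sin θ = -15/17: (0, -3, 1) → (0, 39/17, 37/17)
T2 shear: y ← y + 2·z: (0, 39/17, 37/17) → (0, 113/17, 37/17)
T3 translate by (2, 5, 4): (0, 113/17, 37/17) → (2, 198/17, 105/17)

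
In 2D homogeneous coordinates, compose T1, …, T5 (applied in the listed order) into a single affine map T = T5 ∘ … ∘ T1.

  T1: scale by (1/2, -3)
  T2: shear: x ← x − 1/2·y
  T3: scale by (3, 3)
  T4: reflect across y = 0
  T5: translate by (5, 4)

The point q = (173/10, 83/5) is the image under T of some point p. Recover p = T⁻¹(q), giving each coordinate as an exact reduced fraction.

p = (4, 7/5)

T1 = [1/2 0 0; 0 -3 0; 0 0 1]
T2·T1 = [1/2 3/2 0; 0 -3 0; 0 0 1]
T3·…·T1 = [3/2 9/2 0; 0 -9 0; 0 0 1]
T4·…·T1 = [3/2 9/2 0; 0 9 0; 0 0 1]
T5·…·T1 = [3/2 9/2 5; 0 9 4; 0 0 1]
det M = 27/2; M⁻¹ = [2/3 -1/3 -2; 0 1/9 -4/9; 0 0 1]
M⁻¹ · (173/10, 83/5)ᵀ = (4, 7/5)ᵀ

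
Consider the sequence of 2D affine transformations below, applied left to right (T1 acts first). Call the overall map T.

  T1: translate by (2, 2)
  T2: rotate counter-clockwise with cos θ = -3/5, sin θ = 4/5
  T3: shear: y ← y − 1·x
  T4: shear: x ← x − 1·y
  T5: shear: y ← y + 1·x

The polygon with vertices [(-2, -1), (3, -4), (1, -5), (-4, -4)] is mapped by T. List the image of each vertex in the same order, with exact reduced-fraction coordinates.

T1 translate by (2, 2): (-2, -1) → (0, 1); (3, -4) → (5, -2); (1, -5) → (3, -3); (-4, -4) → (-2, -2)
T2 rotate counter-clockwise with cos θ = -3/5, sin θ = 4/5: (0, 1) → (-4/5, -3/5); (5, -2) → (-7/5, 26/5); (3, -3) → (3/5, 21/5); (-2, -2) → (14/5, -2/5)
T3 shear: y ← y − 1·x: (-4/5, -3/5) → (-4/5, 1/5); (-7/5, 26/5) → (-7/5, 33/5); (3/5, 21/5) → (3/5, 18/5); (14/5, -2/5) → (14/5, -16/5)
T4 shear: x ← x − 1·y: (-4/5, 1/5) → (-1, 1/5); (-7/5, 33/5) → (-8, 33/5); (3/5, 18/5) → (-3, 18/5); (14/5, -16/5) → (6, -16/5)
T5 shear: y ← y + 1·x: (-1, 1/5) → (-1, -4/5); (-8, 33/5) → (-8, -7/5); (-3, 18/5) → (-3, 3/5); (6, -16/5) → (6, 14/5)

image vertices: (-1, -4/5), (-8, -7/5), (-3, 3/5), (6, 14/5)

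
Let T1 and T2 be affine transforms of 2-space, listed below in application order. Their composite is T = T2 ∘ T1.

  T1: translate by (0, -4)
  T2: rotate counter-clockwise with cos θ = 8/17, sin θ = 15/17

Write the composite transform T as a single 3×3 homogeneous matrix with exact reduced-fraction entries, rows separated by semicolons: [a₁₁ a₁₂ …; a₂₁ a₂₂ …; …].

T = [8/17 -15/17 60/17; 15/17 8/17 -32/17; 0 0 1]

T1 = [1 0 0; 0 1 -4; 0 0 1]
T2·T1 = [8/17 -15/17 60/17; 15/17 8/17 -32/17; 0 0 1]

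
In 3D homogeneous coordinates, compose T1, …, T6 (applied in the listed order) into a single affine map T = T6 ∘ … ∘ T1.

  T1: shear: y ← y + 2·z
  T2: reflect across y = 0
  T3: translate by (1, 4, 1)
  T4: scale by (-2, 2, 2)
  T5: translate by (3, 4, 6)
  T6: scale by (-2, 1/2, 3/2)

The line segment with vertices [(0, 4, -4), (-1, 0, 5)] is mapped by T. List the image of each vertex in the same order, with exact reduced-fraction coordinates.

image vertices: (-2, 10, 0), (-6, -4, 27)

T1 shear: y ← y + 2·z: (0, 4, -4) → (0, -4, -4); (-1, 0, 5) → (-1, 10, 5)
T2 reflect across y = 0: (0, -4, -4) → (0, 4, -4); (-1, 10, 5) → (-1, -10, 5)
T3 translate by (1, 4, 1): (0, 4, -4) → (1, 8, -3); (-1, -10, 5) → (0, -6, 6)
T4 scale by (-2, 2, 2): (1, 8, -3) → (-2, 16, -6); (0, -6, 6) → (0, -12, 12)
T5 translate by (3, 4, 6): (-2, 16, -6) → (1, 20, 0); (0, -12, 12) → (3, -8, 18)
T6 scale by (-2, 1/2, 3/2): (1, 20, 0) → (-2, 10, 0); (3, -8, 18) → (-6, -4, 27)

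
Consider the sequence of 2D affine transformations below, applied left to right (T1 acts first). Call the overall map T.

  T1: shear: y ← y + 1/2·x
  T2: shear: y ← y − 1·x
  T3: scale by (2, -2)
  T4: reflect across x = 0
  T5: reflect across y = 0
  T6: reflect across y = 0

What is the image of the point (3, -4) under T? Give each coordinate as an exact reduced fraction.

T1 shear: y ← y + 1/2·x: (3, -4) → (3, -5/2)
T2 shear: y ← y − 1·x: (3, -5/2) → (3, -11/2)
T3 scale by (2, -2): (3, -11/2) → (6, 11)
T4 reflect across x = 0: (6, 11) → (-6, 11)
T5 reflect across y = 0: (-6, 11) → (-6, -11)
T6 reflect across y = 0: (-6, -11) → (-6, 11)

T(p) = (-6, 11)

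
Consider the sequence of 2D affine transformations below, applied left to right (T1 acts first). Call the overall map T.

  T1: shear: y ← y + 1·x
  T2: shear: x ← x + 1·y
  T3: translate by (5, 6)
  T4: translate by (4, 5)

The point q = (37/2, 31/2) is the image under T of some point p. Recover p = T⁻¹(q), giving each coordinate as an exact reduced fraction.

p = (5, -1/2)

T1 = [1 0 0; 1 1 0; 0 0 1]
T2·T1 = [2 1 0; 1 1 0; 0 0 1]
T3·…·T1 = [2 1 5; 1 1 6; 0 0 1]
T4·…·T1 = [2 1 9; 1 1 11; 0 0 1]
det M = 1; M⁻¹ = [1 -1 2; -1 2 -13; 0 0 1]
M⁻¹ · (37/2, 31/2)ᵀ = (5, -1/2)ᵀ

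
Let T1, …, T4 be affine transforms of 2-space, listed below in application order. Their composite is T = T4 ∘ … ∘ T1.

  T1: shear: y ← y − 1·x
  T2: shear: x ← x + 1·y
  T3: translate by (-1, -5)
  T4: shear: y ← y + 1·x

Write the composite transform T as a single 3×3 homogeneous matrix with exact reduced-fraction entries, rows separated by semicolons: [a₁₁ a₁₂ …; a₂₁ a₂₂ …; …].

T = [0 1 -1; -1 2 -6; 0 0 1]

T1 = [1 0 0; -1 1 0; 0 0 1]
T2·T1 = [0 1 0; -1 1 0; 0 0 1]
T3·…·T1 = [0 1 -1; -1 1 -5; 0 0 1]
T4·…·T1 = [0 1 -1; -1 2 -6; 0 0 1]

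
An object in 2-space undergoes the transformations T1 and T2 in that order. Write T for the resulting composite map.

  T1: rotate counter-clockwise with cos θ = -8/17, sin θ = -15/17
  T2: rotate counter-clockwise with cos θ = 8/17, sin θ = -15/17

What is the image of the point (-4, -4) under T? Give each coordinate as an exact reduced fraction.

T(p) = (4, 4)

T1 rotate counter-clockwise with cos θ = -8/17, sin θ = -15/17: (-4, -4) → (-28/17, 92/17)
T2 rotate counter-clockwise with cos θ = 8/17, sin θ = -15/17: (-28/17, 92/17) → (4, 4)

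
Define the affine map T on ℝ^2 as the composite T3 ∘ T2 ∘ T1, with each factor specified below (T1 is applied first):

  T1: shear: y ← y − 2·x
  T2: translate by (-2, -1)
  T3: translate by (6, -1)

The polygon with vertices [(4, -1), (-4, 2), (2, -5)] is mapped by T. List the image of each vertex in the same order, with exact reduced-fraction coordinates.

T1 shear: y ← y − 2·x: (4, -1) → (4, -9); (-4, 2) → (-4, 10); (2, -5) → (2, -9)
T2 translate by (-2, -1): (4, -9) → (2, -10); (-4, 10) → (-6, 9); (2, -9) → (0, -10)
T3 translate by (6, -1): (2, -10) → (8, -11); (-6, 9) → (0, 8); (0, -10) → (6, -11)

image vertices: (8, -11), (0, 8), (6, -11)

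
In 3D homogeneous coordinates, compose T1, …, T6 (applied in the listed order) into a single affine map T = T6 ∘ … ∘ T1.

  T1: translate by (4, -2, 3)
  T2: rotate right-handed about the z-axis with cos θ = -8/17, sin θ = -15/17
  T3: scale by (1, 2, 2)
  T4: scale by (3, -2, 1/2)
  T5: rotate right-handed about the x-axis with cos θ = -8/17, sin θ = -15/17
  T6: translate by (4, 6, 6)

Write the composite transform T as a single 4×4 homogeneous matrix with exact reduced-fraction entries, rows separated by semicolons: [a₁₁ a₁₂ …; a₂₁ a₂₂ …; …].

T = [-24/17 45/17 0 -118/17; -480/289 -256/289 15/17 1091/289; -900/289 -480/289 -8/17 -1314/289; 0 0 0 1]

T1 = [1 0 0 4; 0 1 0 -2; 0 0 1 3; 0 0 0 1]
T2·T1 = [-8/17 15/17 0 -62/17; -15/17 -8/17 0 -44/17; 0 0 1 3; 0 0 0 1]
T3·…·T1 = [-8/17 15/17 0 -62/17; -30/17 -16/17 0 -88/17; 0 0 2 6; 0 0 0 1]
T4·…·T1 = [-24/17 45/17 0 -186/17; 60/17 32/17 0 176/17; 0 0 1 3; 0 0 0 1]
T5·…·T1 = [-24/17 45/17 0 -186/17; -480/289 -256/289 15/17 -643/289; -900/289 -480/289 -8/17 -3048/289; 0 0 0 1]
T6·…·T1 = [-24/17 45/17 0 -118/17; -480/289 -256/289 15/17 1091/289; -900/289 -480/289 -8/17 -1314/289; 0 0 0 1]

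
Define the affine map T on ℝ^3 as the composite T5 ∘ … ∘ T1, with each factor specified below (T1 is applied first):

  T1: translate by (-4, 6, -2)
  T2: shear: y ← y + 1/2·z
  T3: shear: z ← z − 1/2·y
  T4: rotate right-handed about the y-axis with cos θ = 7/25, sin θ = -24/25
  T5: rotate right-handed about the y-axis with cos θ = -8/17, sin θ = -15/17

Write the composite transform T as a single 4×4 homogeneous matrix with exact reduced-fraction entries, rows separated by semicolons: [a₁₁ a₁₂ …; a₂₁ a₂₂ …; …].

T = [-416/425 -87/850 261/1700 509/170; 0 1 1/2 5; -87/425 208/425 -312/425 444/85; 0 0 0 1]

T1 = [1 0 0 -4; 0 1 0 6; 0 0 1 -2; 0 0 0 1]
T2·T1 = [1 0 0 -4; 0 1 1/2 5; 0 0 1 -2; 0 0 0 1]
T3·…·T1 = [1 0 0 -4; 0 1 1/2 5; 0 -1/2 3/4 -9/2; 0 0 0 1]
T4·…·T1 = [7/25 12/25 -18/25 16/5; 0 1 1/2 5; 24/25 -7/50 21/100 -51/10; 0 0 0 1]
T5·…·T1 = [-416/425 -87/850 261/1700 509/170; 0 1 1/2 5; -87/425 208/425 -312/425 444/85; 0 0 0 1]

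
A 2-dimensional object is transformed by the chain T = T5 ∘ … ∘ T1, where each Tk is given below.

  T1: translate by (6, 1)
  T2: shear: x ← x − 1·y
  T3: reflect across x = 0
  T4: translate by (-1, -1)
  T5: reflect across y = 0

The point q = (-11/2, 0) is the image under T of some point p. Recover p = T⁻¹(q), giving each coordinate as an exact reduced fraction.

p = (-1/2, 0)

T1 = [1 0 6; 0 1 1; 0 0 1]
T2·T1 = [1 -1 5; 0 1 1; 0 0 1]
T3·…·T1 = [-1 1 -5; 0 1 1; 0 0 1]
T4·…·T1 = [-1 1 -6; 0 1 0; 0 0 1]
T5·…·T1 = [-1 1 -6; 0 -1 0; 0 0 1]
det M = 1; M⁻¹ = [-1 -1 -6; 0 -1 0; 0 0 1]
M⁻¹ · (-11/2, 0)ᵀ = (-1/2, 0)ᵀ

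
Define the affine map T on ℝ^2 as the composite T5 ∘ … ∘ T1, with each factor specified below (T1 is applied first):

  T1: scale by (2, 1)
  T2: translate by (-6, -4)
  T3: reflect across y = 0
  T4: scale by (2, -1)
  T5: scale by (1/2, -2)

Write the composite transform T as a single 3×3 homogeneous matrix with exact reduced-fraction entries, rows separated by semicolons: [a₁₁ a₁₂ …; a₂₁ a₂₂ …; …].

T1 = [2 0 0; 0 1 0; 0 0 1]
T2·T1 = [2 0 -6; 0 1 -4; 0 0 1]
T3·…·T1 = [2 0 -6; 0 -1 4; 0 0 1]
T4·…·T1 = [4 0 -12; 0 1 -4; 0 0 1]
T5·…·T1 = [2 0 -6; 0 -2 8; 0 0 1]

T = [2 0 -6; 0 -2 8; 0 0 1]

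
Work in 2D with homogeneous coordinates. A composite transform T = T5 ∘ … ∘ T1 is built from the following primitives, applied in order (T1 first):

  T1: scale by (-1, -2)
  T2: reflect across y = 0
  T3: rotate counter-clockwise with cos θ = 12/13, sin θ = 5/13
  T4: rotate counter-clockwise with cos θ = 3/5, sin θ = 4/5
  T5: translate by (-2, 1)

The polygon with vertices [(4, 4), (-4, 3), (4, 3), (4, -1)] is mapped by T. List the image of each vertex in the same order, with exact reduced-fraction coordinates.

T1 scale by (-1, -2): (4, 4) → (-4, -8); (-4, 3) → (4, -6); (4, 3) → (-4, -6); (4, -1) → (-4, 2)
T2 reflect across y = 0: (-4, -8) → (-4, 8); (4, -6) → (4, 6); (-4, -6) → (-4, 6); (-4, 2) → (-4, -2)
T3 rotate counter-clockwise with cos θ = 12/13, sin θ = 5/13: (-4, 8) → (-88/13, 76/13); (4, 6) → (18/13, 92/13); (-4, 6) → (-6, 4); (-4, -2) → (-38/13, -44/13)
T4 rotate counter-clockwise with cos θ = 3/5, sin θ = 4/5: (-88/13, 76/13) → (-568/65, -124/65); (18/13, 92/13) → (-314/65, 348/65); (-6, 4) → (-34/5, -12/5); (-38/13, -44/13) → (62/65, -284/65)
T5 translate by (-2, 1): (-568/65, -124/65) → (-698/65, -59/65); (-314/65, 348/65) → (-444/65, 413/65); (-34/5, -12/5) → (-44/5, -7/5); (62/65, -284/65) → (-68/65, -219/65)

image vertices: (-698/65, -59/65), (-444/65, 413/65), (-44/5, -7/5), (-68/65, -219/65)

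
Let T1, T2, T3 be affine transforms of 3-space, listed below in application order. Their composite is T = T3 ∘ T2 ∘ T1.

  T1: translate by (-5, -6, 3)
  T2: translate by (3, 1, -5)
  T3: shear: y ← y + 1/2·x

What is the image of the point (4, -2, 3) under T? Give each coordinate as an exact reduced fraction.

T(p) = (2, -6, 1)

T1 translate by (-5, -6, 3): (4, -2, 3) → (-1, -8, 6)
T2 translate by (3, 1, -5): (-1, -8, 6) → (2, -7, 1)
T3 shear: y ← y + 1/2·x: (2, -7, 1) → (2, -6, 1)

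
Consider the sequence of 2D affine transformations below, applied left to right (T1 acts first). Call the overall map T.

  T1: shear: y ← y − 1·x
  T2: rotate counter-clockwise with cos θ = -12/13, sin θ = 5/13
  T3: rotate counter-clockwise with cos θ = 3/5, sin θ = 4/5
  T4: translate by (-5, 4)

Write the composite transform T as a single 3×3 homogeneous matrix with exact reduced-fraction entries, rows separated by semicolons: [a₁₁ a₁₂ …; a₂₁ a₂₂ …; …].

T = [-89/65 33/65 -5; 23/65 -56/65 4; 0 0 1]

T1 = [1 0 0; -1 1 0; 0 0 1]
T2·T1 = [-7/13 -5/13 0; 17/13 -12/13 0; 0 0 1]
T3·…·T1 = [-89/65 33/65 0; 23/65 -56/65 0; 0 0 1]
T4·…·T1 = [-89/65 33/65 -5; 23/65 -56/65 4; 0 0 1]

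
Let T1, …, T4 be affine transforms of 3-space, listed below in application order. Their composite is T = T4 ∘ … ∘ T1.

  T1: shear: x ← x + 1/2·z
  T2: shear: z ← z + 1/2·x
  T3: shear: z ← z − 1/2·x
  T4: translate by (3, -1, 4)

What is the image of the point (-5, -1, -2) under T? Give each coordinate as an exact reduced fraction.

T1 shear: x ← x + 1/2·z: (-5, -1, -2) → (-6, -1, -2)
T2 shear: z ← z + 1/2·x: (-6, -1, -2) → (-6, -1, -5)
T3 shear: z ← z − 1/2·x: (-6, -1, -5) → (-6, -1, -2)
T4 translate by (3, -1, 4): (-6, -1, -2) → (-3, -2, 2)

T(p) = (-3, -2, 2)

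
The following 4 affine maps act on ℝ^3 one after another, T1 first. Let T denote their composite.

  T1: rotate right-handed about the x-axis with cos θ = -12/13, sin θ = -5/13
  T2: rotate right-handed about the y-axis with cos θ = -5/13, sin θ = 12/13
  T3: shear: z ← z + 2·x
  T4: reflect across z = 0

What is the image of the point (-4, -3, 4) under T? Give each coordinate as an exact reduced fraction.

T1 rotate right-handed about the x-axis with cos θ = -12/13, sin θ = -5/13: (-4, -3, 4) → (-4, 56/13, -33/13)
T2 rotate right-handed about the y-axis with cos θ = -5/13, sin θ = 12/13: (-4, 56/13, -33/13) → (-136/169, 56/13, 789/169)
T3 shear: z ← z + 2·x: (-136/169, 56/13, 789/169) → (-136/169, 56/13, 517/169)
T4 reflect across z = 0: (-136/169, 56/13, 517/169) → (-136/169, 56/13, -517/169)

T(p) = (-136/169, 56/13, -517/169)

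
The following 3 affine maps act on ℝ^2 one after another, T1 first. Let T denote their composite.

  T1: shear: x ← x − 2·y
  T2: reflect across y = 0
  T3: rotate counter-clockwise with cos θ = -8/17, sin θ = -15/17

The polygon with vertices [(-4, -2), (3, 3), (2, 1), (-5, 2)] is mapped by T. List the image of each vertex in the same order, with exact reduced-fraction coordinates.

T1 shear: x ← x − 2·y: (-4, -2) → (0, -2); (3, 3) → (-3, 3); (2, 1) → (0, 1); (-5, 2) → (-9, 2)
T2 reflect across y = 0: (0, -2) → (0, 2); (-3, 3) → (-3, -3); (0, 1) → (0, -1); (-9, 2) → (-9, -2)
T3 rotate counter-clockwise with cos θ = -8/17, sin θ = -15/17: (0, 2) → (30/17, -16/17); (-3, -3) → (-21/17, 69/17); (0, -1) → (-15/17, 8/17); (-9, -2) → (42/17, 151/17)

image vertices: (30/17, -16/17), (-21/17, 69/17), (-15/17, 8/17), (42/17, 151/17)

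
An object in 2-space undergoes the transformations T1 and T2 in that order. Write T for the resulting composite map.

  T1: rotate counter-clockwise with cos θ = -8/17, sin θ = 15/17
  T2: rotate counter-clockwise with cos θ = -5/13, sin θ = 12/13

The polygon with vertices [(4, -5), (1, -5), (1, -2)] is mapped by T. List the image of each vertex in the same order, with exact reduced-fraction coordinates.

T1 rotate counter-clockwise with cos θ = -8/17, sin θ = 15/17: (4, -5) → (43/17, 100/17); (1, -5) → (67/17, 55/17); (1, -2) → (22/17, 31/17)
T2 rotate counter-clockwise with cos θ = -5/13, sin θ = 12/13: (43/17, 100/17) → (-1415/221, 16/221); (67/17, 55/17) → (-995/221, 529/221); (22/17, 31/17) → (-482/221, 109/221)

image vertices: (-1415/221, 16/221), (-995/221, 529/221), (-482/221, 109/221)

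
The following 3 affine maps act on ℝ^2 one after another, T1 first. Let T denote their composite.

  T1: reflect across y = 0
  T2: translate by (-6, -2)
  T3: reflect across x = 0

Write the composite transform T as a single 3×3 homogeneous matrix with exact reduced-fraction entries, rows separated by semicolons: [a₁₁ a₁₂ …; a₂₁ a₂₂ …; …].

T = [-1 0 6; 0 -1 -2; 0 0 1]

T1 = [1 0 0; 0 -1 0; 0 0 1]
T2·T1 = [1 0 -6; 0 -1 -2; 0 0 1]
T3·…·T1 = [-1 0 6; 0 -1 -2; 0 0 1]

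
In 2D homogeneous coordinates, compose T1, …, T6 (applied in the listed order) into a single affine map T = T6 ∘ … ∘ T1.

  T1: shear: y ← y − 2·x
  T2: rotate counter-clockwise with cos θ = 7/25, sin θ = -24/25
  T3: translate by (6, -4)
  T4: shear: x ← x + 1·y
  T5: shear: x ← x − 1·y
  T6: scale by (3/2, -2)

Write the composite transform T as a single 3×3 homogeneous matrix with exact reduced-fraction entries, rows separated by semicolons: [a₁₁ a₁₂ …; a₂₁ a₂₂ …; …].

T = [-123/50 36/25 9; 76/25 -14/25 8; 0 0 1]

T1 = [1 0 0; -2 1 0; 0 0 1]
T2·T1 = [-41/25 24/25 0; -38/25 7/25 0; 0 0 1]
T3·…·T1 = [-41/25 24/25 6; -38/25 7/25 -4; 0 0 1]
T4·…·T1 = [-79/25 31/25 2; -38/25 7/25 -4; 0 0 1]
T5·…·T1 = [-41/25 24/25 6; -38/25 7/25 -4; 0 0 1]
T6·…·T1 = [-123/50 36/25 9; 76/25 -14/25 8; 0 0 1]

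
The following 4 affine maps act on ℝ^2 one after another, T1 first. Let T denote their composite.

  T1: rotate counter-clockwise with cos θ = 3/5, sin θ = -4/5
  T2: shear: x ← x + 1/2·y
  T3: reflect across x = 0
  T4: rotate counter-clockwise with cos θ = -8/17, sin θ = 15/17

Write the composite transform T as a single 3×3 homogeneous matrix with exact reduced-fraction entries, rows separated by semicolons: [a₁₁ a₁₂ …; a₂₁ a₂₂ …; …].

T1 = [3/5 4/5 0; -4/5 3/5 0; 0 0 1]
T2·T1 = [1/5 11/10 0; -4/5 3/5 0; 0 0 1]
T3·…·T1 = [-1/5 -11/10 0; -4/5 3/5 0; 0 0 1]
T4·…·T1 = [4/5 -1/85 0; 1/5 -213/170 0; 0 0 1]

T = [4/5 -1/85 0; 1/5 -213/170 0; 0 0 1]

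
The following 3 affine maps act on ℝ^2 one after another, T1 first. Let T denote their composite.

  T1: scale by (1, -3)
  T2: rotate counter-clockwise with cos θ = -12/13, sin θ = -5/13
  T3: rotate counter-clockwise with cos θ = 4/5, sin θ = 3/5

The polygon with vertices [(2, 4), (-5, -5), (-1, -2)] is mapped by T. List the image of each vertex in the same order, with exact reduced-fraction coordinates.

T1 scale by (1, -3): (2, 4) → (2, -12); (-5, -5) → (-5, 15); (-1, -2) → (-1, 6)
T2 rotate counter-clockwise with cos θ = -12/13, sin θ = -5/13: (2, -12) → (-84/13, 134/13); (-5, 15) → (135/13, -155/13); (-1, 6) → (42/13, -67/13)
T3 rotate counter-clockwise with cos θ = 4/5, sin θ = 3/5: (-84/13, 134/13) → (-738/65, 284/65); (135/13, -155/13) → (201/13, -43/13); (42/13, -67/13) → (369/65, -142/65)

image vertices: (-738/65, 284/65), (201/13, -43/13), (369/65, -142/65)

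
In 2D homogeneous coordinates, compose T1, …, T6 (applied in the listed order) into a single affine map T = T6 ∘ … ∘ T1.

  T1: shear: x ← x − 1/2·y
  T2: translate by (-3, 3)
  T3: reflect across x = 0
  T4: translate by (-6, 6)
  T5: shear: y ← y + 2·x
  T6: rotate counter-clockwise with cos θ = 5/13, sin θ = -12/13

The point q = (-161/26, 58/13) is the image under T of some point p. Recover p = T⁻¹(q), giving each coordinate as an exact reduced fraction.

T1 = [1 -1/2 0; 0 1 0; 0 0 1]
T2·T1 = [1 -1/2 -3; 0 1 3; 0 0 1]
T3·…·T1 = [-1 1/2 3; 0 1 3; 0 0 1]
T4·…·T1 = [-1 1/2 -3; 0 1 9; 0 0 1]
T5·…·T1 = [-1 1/2 -3; -2 2 3; 0 0 1]
T6·…·T1 = [-29/13 53/26 21/13; 2/13 4/13 51/13; 0 0 1]
det M = -1; M⁻¹ = [-4/13 53/26 -15/2; 2/13 29/13 -9; 0 0 1]
M⁻¹ · (-161/26, 58/13)ᵀ = (7/2, 0)ᵀ

p = (7/2, 0)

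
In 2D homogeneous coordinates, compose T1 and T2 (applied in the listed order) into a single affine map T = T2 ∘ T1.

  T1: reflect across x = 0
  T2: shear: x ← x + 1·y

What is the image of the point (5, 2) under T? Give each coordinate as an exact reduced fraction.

T1 reflect across x = 0: (5, 2) → (-5, 2)
T2 shear: x ← x + 1·y: (-5, 2) → (-3, 2)

T(p) = (-3, 2)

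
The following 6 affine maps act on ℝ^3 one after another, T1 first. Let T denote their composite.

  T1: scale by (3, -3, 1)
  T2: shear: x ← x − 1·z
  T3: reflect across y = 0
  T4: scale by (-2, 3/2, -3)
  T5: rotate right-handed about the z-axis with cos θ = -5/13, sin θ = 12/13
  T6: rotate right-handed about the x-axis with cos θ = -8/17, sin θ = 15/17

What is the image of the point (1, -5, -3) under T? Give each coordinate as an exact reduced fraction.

T1 scale by (3, -3, 1): (1, -5, -3) → (3, 15, -3)
T2 shear: x ← x − 1·z: (3, 15, -3) → (6, 15, -3)
T3 reflect across y = 0: (6, 15, -3) → (6, -15, -3)
T4 scale by (-2, 3/2, -3): (6, -15, -3) → (-12, -45/2, 9)
T5 rotate right-handed about the z-axis with cos θ = -5/13, sin θ = 12/13: (-12, -45/2, 9) → (330/13, -63/26, 9)
T6 rotate right-handed about the x-axis with cos θ = -8/17, sin θ = 15/17: (330/13, -63/26, 9) → (330/13, -1503/221, -2817/442)

T(p) = (330/13, -1503/221, -2817/442)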